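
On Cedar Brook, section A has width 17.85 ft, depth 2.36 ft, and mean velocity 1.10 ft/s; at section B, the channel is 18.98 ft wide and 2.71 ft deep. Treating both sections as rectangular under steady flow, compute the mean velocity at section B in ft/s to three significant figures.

Q = A₁V₁ = (17.85×2.36) × 1.10 = 46.34 ft³/s
A₂ = 18.98 × 2.71 = 51.44 ft²
V₂ = Q/A₂ = 46.34/51.44 = 0.9009 ft/s

0.901 ft/s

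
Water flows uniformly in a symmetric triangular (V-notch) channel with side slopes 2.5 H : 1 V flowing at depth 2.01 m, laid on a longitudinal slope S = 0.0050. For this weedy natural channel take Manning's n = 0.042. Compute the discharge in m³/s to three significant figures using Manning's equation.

A = z·y² = 2.5×2.01² = 10.10 m²
P = 2y√(1+z²) = 2×2.01×√(1+2.5²) = 10.82 m
R = A/P = 10.10/10.82 = 0.9331 m
Q = (1/n)·A·R^(2/3)·S^(1/2) = (1/0.042) × 10.10 × 0.9331^(2/3) × 0.0050^(1/2) = 16.24 m³/s

16.2 m³/s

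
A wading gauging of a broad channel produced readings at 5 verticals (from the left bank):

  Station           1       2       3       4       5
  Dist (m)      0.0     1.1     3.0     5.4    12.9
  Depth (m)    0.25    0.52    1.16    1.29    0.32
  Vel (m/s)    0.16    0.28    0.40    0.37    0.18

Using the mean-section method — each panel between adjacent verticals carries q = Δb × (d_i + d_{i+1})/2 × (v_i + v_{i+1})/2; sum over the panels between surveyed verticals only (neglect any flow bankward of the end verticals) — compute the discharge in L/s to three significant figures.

3430 L/s

Panel 1-2: Δb = 1.1 m, d̄ = (0.25+0.52)/2 = 0.385, v̄ = (0.16+0.28)/2 = 0.22 → q = 1.1×0.385×0.22 = 0.09317 m³/s
Panel 2-3: Δb = 1.9 m, d̄ = (0.52+1.16)/2 = 0.84, v̄ = (0.28+0.40)/2 = 0.34 → q = 1.9×0.84×0.34 = 0.5426 m³/s
Panel 3-4: Δb = 2.4 m, d̄ = (1.16+1.29)/2 = 1.225, v̄ = (0.40+0.37)/2 = 0.385 → q = 2.4×1.225×0.385 = 1.132 m³/s
Panel 4-5: Δb = 7.5 m, d̄ = (1.29+0.32)/2 = 0.805, v̄ = (0.37+0.18)/2 = 0.275 → q = 7.5×0.805×0.275 = 1.660 m³/s
Q = Σ q = 3.428 m³/s
= 3.428 × 1000 = 3428 L/s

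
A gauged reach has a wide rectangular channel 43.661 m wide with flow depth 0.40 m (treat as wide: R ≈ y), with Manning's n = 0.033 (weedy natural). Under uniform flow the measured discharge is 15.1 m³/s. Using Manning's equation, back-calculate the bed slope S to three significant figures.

A = b·y = 43.661 × 0.40 = 17.46 m²
Wide channel: R ≈ y = 0.40 m
S = (Q·n / (1·A·R^(2/3)))² = (15.1×0.033 / (1×17.46×0.5429))² = 0.002762

0.00276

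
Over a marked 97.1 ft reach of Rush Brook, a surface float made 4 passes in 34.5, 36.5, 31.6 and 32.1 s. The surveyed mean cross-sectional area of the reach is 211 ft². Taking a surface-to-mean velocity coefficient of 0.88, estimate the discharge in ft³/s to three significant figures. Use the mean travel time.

535 ft³/s

t̄ = (34.5 + 36.5 + 31.6 + 32.1) / 4 = 33.675 s
v_surface = L / t̄ = 97.1 / 33.675 = 2.883 ft/s
v_mean = 0.88 × 2.883 = 2.537 ft/s
Q = A × v_mean = 211 × 2.537 = 535.4 ft³/s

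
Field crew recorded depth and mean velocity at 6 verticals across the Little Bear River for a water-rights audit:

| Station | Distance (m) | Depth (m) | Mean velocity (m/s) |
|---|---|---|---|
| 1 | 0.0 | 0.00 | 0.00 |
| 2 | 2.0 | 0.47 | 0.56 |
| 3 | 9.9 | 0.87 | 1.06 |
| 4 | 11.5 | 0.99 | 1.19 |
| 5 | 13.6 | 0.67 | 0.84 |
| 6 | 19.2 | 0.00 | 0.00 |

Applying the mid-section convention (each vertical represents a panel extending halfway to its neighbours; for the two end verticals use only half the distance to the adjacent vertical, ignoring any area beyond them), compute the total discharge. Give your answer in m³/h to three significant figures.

w_2 = (9.9 − 0.0)/2 = 4.95 m; q_2 = 0.56 × 0.47 × 4.95 = 1.303 m³/s
w_3 = (11.5 − 2.0)/2 = 4.75 m; q_3 = 1.06 × 0.87 × 4.75 = 4.380 m³/s
w_4 = (13.6 − 9.9)/2 = 1.85 m; q_4 = 1.19 × 0.99 × 1.85 = 2.179 m³/s
w_5 = (19.2 − 11.5)/2 = 3.85 m; q_5 = 0.84 × 0.67 × 3.85 = 2.167 m³/s
Stations 1, 6 contribute zero (depth or velocity is 0).
Q = Σ qᵢ = 10.03 m³/s
= 10.03 × 3600 = 36110 m³/h

36100 m³/h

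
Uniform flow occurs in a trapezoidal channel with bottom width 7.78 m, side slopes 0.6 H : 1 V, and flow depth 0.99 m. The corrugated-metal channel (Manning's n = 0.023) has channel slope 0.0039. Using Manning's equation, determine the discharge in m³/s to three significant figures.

A = (b + z·y)·y = (7.78 + 0.6×0.99)×0.99 = 8.290 m²
P = b + 2y√(1+z²) = 7.78 + 2×0.99×√(1+0.6²) = 10.09 m
R = A/P = 8.290/10.09 = 0.8217 m
Q = (1/n)·A·R^(2/3)·S^(1/2) = (1/0.023) × 8.290 × 0.8217^(2/3) × 0.0039^(1/2) = 19.75 m³/s

19.7 m³/s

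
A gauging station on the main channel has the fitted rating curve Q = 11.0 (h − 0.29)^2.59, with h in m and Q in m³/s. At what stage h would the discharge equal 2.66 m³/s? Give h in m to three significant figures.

0.868 m

h − h₀ = (Q/C)^(1/b) = (2.66/11.0)^(1/2.59) = 0.5780 m
h = 0.29 + 0.5780 = 0.8680 m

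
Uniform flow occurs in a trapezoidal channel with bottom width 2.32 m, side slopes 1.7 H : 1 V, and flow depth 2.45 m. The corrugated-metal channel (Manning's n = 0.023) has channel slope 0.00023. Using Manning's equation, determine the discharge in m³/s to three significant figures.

12.6 m³/s

A = (b + z·y)·y = (2.32 + 1.7×2.45)×2.45 = 15.89 m²
P = b + 2y√(1+z²) = 2.32 + 2×2.45×√(1+1.7²) = 11.98 m
R = A/P = 15.89/11.98 = 1.326 m
Q = (1/n)·A·R^(2/3)·S^(1/2) = (1/0.023) × 15.89 × 1.326^(2/3) × 0.00023^(1/2) = 12.64 m³/s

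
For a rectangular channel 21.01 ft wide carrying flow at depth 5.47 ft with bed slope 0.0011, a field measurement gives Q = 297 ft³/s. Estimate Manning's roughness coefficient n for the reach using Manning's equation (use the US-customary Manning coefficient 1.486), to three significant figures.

0.0448

A = b·y = 21.01 × 5.47 = 114.9 ft²
P = b + 2y = 21.01 + 2×5.47 = 31.95 ft
R = A/P = 114.9/31.95 = 3.597 ft
n = (1.486/Q)·A·R^(2/3)·S^(1/2) = (1.486/297) × 114.9 × 2.348 × 0.03317 = 0.04477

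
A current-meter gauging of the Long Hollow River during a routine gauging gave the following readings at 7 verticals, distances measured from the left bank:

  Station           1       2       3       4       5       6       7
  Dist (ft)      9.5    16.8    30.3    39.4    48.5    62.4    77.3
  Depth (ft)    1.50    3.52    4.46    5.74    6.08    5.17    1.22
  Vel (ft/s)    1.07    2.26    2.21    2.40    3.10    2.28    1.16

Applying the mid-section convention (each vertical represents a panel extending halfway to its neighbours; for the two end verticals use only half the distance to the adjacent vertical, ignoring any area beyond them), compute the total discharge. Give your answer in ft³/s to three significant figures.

722 ft³/s

w_1 = (16.8 − 9.5)/2 = 3.65 ft; q_1 = 1.07 × 1.50 × 3.65 = 5.858 ft³/s
w_2 = (30.3 − 9.5)/2 = 10.4 ft; q_2 = 2.26 × 3.52 × 10.4 = 82.73 ft³/s
w_3 = (39.4 − 16.8)/2 = 11.3 ft; q_3 = 2.21 × 4.46 × 11.3 = 111.4 ft³/s
w_4 = (48.5 − 30.3)/2 = 9.1 ft; q_4 = 2.40 × 5.74 × 9.1 = 125.4 ft³/s
w_5 = (62.4 − 39.4)/2 = 11.5 ft; q_5 = 3.10 × 6.08 × 11.5 = 216.8 ft³/s
w_6 = (77.3 − 48.5)/2 = 14.4 ft; q_6 = 2.28 × 5.17 × 14.4 = 169.7 ft³/s
w_7 = (77.3 − 62.4)/2 = 7.45 ft; q_7 = 1.16 × 1.22 × 7.45 = 10.54 ft³/s
Q = Σ qᵢ = 722.4 ft³/s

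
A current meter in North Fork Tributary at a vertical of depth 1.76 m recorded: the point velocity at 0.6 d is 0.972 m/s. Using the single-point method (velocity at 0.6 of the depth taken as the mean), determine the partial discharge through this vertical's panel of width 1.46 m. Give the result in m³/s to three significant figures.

v̄ = v₀.₆ = 0.972 m/s
q = v̄ × d × w = 0.9720 × 1.76 × 1.46 = 2.498 m³/s

2.50 m³/s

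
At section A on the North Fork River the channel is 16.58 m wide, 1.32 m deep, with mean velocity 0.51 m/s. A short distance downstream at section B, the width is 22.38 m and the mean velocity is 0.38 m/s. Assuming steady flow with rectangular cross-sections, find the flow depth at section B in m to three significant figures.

1.31 m

Q = A₁V₁ = (16.58×1.32) × 0.51 = 11.16 m³/s
d₂ = Q/(b₂ V₂) = 11.16/(22.38×0.38) = 1.312 m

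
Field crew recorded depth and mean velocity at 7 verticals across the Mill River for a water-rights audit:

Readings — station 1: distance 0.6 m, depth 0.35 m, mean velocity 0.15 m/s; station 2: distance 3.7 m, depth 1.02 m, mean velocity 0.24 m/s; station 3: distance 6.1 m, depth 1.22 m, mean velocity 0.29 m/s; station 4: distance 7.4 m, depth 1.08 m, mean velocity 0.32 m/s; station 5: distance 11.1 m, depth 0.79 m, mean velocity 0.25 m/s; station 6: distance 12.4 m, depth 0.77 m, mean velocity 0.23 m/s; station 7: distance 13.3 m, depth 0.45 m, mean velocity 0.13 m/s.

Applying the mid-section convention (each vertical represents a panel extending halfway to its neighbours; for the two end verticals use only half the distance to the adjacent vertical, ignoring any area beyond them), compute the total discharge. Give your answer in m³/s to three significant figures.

2.99 m³/s

w_1 = (3.7 − 0.6)/2 = 1.55 m; q_1 = 0.15 × 0.35 × 1.55 = 0.08138 m³/s
w_2 = (6.1 − 0.6)/2 = 2.75 m; q_2 = 0.24 × 1.02 × 2.75 = 0.6732 m³/s
w_3 = (7.4 − 3.7)/2 = 1.85 m; q_3 = 0.29 × 1.22 × 1.85 = 0.6545 m³/s
w_4 = (11.1 − 6.1)/2 = 2.5 m; q_4 = 0.32 × 1.08 × 2.5 = 0.8640 m³/s
w_5 = (12.4 − 7.4)/2 = 2.5 m; q_5 = 0.25 × 0.79 × 2.5 = 0.4938 m³/s
w_6 = (13.3 − 11.1)/2 = 1.1 m; q_6 = 0.23 × 0.77 × 1.1 = 0.1948 m³/s
w_7 = (13.3 − 12.4)/2 = 0.45 m; q_7 = 0.13 × 0.45 × 0.45 = 0.02633 m³/s
Q = Σ qᵢ = 2.988 m³/s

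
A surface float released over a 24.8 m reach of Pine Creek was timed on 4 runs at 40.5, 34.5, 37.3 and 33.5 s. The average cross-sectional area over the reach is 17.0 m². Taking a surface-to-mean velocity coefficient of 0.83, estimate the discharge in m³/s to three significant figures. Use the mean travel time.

t̄ = (40.5 + 34.5 + 37.3 + 33.5) / 4 = 36.45 s
v_surface = L / t̄ = 24.8 / 36.45 = 0.6804 m/s
v_mean = 0.83 × 0.6804 = 0.5647 m/s
Q = A × v_mean = 17.0 × 0.5647 = 9.600 m³/s

9.60 m³/s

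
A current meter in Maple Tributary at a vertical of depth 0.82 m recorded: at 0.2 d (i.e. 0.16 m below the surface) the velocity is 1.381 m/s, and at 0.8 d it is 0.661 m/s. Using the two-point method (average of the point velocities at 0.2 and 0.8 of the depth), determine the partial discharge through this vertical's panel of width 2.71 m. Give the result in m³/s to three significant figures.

2.27 m³/s

v̄ = (1.381 + 0.661) / 2 = 1.021 m/s
q = v̄ × d × w = 1.021 × 0.82 × 2.71 = 2.269 m³/s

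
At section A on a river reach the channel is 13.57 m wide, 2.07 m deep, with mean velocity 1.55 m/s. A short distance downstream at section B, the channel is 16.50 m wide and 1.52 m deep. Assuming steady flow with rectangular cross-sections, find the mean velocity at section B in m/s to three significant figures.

Q = A₁V₁ = (13.57×2.07) × 1.55 = 43.54 m³/s
A₂ = 16.50 × 1.52 = 25.08 m²
V₂ = Q/A₂ = 43.54/25.08 = 1.736 m/s

1.74 m/s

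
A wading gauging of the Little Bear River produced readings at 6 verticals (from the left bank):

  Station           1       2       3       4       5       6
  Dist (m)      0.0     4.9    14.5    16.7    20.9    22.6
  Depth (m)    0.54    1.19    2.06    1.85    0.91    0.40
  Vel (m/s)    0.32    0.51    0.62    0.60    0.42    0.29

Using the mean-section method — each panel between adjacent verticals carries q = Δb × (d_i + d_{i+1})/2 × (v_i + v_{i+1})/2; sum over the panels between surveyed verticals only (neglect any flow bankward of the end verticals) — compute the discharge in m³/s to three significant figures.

16.5 m³/s

Panel 1-2: Δb = 4.9 m, d̄ = (0.54+1.19)/2 = 0.865, v̄ = (0.32+0.51)/2 = 0.415 → q = 4.9×0.865×0.415 = 1.759 m³/s
Panel 2-3: Δb = 9.6 m, d̄ = (1.19+2.06)/2 = 1.625, v̄ = (0.51+0.62)/2 = 0.565 → q = 9.6×1.625×0.565 = 8.814 m³/s
Panel 3-4: Δb = 2.2 m, d̄ = (2.06+1.85)/2 = 1.955, v̄ = (0.62+0.60)/2 = 0.61 → q = 2.2×1.955×0.61 = 2.624 m³/s
Panel 4-5: Δb = 4.2 m, d̄ = (1.85+0.91)/2 = 1.38, v̄ = (0.60+0.42)/2 = 0.51 → q = 4.2×1.38×0.51 = 2.956 m³/s
Panel 5-6: Δb = 1.7 m, d̄ = (0.91+0.40)/2 = 0.655, v̄ = (0.42+0.29)/2 = 0.355 → q = 1.7×0.655×0.355 = 0.3953 m³/s
Q = Σ q = 16.55 m³/s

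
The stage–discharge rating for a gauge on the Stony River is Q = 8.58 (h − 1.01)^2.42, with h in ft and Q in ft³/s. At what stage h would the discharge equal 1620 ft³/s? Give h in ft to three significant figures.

9.73 ft

h − h₀ = (Q/C)^(1/b) = (1620/8.58)^(1/2.42) = 8.720 ft
h = 1.01 + 8.720 = 9.730 ft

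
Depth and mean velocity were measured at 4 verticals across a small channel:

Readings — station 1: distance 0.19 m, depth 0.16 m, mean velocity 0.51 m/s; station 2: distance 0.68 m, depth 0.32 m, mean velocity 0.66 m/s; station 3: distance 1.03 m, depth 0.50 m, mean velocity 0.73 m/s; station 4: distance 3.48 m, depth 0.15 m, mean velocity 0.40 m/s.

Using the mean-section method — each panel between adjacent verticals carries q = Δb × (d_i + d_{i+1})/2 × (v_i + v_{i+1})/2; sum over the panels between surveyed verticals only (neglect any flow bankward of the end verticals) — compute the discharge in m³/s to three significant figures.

Panel 1-2: Δb = 0.49 m, d̄ = (0.16+0.32)/2 = 0.24, v̄ = (0.51+0.66)/2 = 0.585 → q = 0.49×0.24×0.585 = 0.06880 m³/s
Panel 2-3: Δb = 0.35 m, d̄ = (0.32+0.50)/2 = 0.41, v̄ = (0.66+0.73)/2 = 0.695 → q = 0.35×0.41×0.695 = 0.09973 m³/s
Panel 3-4: Δb = 2.45 m, d̄ = (0.50+0.15)/2 = 0.325, v̄ = (0.73+0.40)/2 = 0.565 → q = 2.45×0.325×0.565 = 0.4499 m³/s
Q = Σ q = 0.6184 m³/s

0.618 m³/s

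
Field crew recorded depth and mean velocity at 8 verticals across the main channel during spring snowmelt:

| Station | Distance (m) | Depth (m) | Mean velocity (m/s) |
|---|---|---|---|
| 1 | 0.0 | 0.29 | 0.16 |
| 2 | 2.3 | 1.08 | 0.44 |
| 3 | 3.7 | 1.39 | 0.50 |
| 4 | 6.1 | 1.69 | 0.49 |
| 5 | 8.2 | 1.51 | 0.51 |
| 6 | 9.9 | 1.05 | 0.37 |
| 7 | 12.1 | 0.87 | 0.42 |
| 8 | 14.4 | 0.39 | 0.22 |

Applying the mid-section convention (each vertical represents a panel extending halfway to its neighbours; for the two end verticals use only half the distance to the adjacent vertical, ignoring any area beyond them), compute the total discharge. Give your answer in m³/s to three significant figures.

w_1 = (2.3 − 0.0)/2 = 1.15 m; q_1 = 0.16 × 0.29 × 1.15 = 0.05336 m³/s
w_2 = (3.7 − 0.0)/2 = 1.85 m; q_2 = 0.44 × 1.08 × 1.85 = 0.8791 m³/s
w_3 = (6.1 − 2.3)/2 = 1.9 m; q_3 = 0.50 × 1.39 × 1.9 = 1.321 m³/s
w_4 = (8.2 − 3.7)/2 = 2.25 m; q_4 = 0.49 × 1.69 × 2.25 = 1.863 m³/s
w_5 = (9.9 − 6.1)/2 = 1.9 m; q_5 = 0.51 × 1.51 × 1.9 = 1.463 m³/s
w_6 = (12.1 − 8.2)/2 = 1.95 m; q_6 = 0.37 × 1.05 × 1.95 = 0.7576 m³/s
w_7 = (14.4 − 9.9)/2 = 2.25 m; q_7 = 0.42 × 0.87 × 2.25 = 0.8222 m³/s
w_8 = (14.4 − 12.1)/2 = 1.15 m; q_8 = 0.22 × 0.39 × 1.15 = 0.09867 m³/s
Q = Σ qᵢ = 7.258 m³/s

7.26 m³/s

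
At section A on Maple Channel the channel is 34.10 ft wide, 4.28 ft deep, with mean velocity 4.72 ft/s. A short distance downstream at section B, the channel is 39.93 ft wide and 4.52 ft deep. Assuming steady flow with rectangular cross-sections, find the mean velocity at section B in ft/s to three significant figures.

3.82 ft/s

Q = A₁V₁ = (34.10×4.28) × 4.72 = 688.9 ft³/s
A₂ = 39.93 × 4.52 = 180.5 ft²
V₂ = Q/A₂ = 688.9/180.5 = 3.817 ft/s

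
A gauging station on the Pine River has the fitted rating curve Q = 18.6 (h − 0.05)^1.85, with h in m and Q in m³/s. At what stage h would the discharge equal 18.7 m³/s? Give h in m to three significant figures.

h − h₀ = (Q/C)^(1/b) = (18.7/18.6)^(1/1.85) = 1.003 m
h = 0.05 + 1.003 = 1.053 m

1.05 m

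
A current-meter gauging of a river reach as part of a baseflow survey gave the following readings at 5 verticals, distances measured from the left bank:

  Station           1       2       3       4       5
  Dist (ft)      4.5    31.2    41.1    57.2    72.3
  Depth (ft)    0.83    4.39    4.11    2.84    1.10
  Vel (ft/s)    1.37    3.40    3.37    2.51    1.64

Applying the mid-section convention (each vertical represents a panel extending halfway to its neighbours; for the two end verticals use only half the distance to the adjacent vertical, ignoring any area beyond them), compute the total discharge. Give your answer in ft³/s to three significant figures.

w_1 = (31.2 − 4.5)/2 = 13.35 ft; q_1 = 1.37 × 0.83 × 13.35 = 15.18 ft³/s
w_2 = (41.1 − 4.5)/2 = 18.3 ft; q_2 = 3.40 × 4.39 × 18.3 = 273.1 ft³/s
w_3 = (57.2 − 31.2)/2 = 13 ft; q_3 = 3.37 × 4.11 × 13 = 180.1 ft³/s
w_4 = (72.3 − 41.1)/2 = 15.6 ft; q_4 = 2.51 × 2.84 × 15.6 = 111.2 ft³/s
w_5 = (72.3 − 57.2)/2 = 7.55 ft; q_5 = 1.64 × 1.10 × 7.55 = 13.62 ft³/s
Q = Σ qᵢ = 593.2 ft³/s

593 ft³/s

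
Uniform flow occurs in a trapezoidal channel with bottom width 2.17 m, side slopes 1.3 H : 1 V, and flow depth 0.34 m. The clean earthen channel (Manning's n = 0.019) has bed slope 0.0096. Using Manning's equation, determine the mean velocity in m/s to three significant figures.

2.16 m/s

A = (b + z·y)·y = (2.17 + 1.3×0.34)×0.34 = 0.8881 m²
P = b + 2y√(1+z²) = 2.17 + 2×0.34×√(1+1.3²) = 3.285 m
R = A/P = 0.8881/3.285 = 0.2703 m
Q = (1/n)·A·R^(2/3)·S^(1/2) = (1/0.019) × 0.8881 × 0.2703^(2/3) × 0.0096^(1/2) = 1.915 m³/s
V = Q/A = 1.915/0.8881 = 2.156 m/s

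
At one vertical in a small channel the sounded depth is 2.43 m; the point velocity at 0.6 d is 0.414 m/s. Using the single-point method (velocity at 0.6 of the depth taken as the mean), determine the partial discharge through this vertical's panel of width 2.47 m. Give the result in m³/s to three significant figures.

v̄ = v₀.₆ = 0.414 m/s
q = v̄ × d × w = 0.4140 × 2.43 × 2.47 = 2.485 m³/s

2.48 m³/s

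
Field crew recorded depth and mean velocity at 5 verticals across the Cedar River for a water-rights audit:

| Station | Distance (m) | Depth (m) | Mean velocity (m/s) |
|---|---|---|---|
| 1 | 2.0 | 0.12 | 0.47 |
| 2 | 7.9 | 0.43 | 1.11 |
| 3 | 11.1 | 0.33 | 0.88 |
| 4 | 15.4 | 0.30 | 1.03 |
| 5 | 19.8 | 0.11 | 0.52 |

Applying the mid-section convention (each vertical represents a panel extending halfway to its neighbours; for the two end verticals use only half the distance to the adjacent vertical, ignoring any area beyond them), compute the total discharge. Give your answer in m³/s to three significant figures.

4.90 m³/s

w_1 = (7.9 − 2.0)/2 = 2.95 m; q_1 = 0.47 × 0.12 × 2.95 = 0.1664 m³/s
w_2 = (11.1 − 2.0)/2 = 4.55 m; q_2 = 1.11 × 0.43 × 4.55 = 2.172 m³/s
w_3 = (15.4 − 7.9)/2 = 3.75 m; q_3 = 0.88 × 0.33 × 3.75 = 1.089 m³/s
w_4 = (19.8 − 11.1)/2 = 4.35 m; q_4 = 1.03 × 0.30 × 4.35 = 1.344 m³/s
w_5 = (19.8 − 15.4)/2 = 2.2 m; q_5 = 0.52 × 0.11 × 2.2 = 0.1258 m³/s
Q = Σ qᵢ = 4.897 m³/s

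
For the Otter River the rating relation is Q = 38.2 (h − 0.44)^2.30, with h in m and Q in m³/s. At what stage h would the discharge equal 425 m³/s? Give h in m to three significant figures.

h − h₀ = (Q/C)^(1/b) = (425/38.2)^(1/2.30) = 2.851 m
h = 0.44 + 2.851 = 3.291 m

3.29 m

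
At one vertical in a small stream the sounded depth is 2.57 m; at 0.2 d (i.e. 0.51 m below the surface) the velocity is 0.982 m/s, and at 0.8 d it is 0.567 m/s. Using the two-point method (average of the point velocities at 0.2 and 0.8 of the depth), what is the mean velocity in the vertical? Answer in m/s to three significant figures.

v̄ = (0.982 + 0.567) / 2 = 0.7745 m/s

0.775 m/s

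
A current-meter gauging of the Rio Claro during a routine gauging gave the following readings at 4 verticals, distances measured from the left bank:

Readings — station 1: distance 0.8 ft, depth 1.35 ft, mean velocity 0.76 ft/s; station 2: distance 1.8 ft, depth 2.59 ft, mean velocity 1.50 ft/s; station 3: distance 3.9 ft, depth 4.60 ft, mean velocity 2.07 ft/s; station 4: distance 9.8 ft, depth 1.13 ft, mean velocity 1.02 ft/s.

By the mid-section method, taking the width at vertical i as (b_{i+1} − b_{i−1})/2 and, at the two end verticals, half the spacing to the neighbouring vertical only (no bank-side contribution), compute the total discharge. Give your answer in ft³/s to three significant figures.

48.0 ft³/s

w_1 = (1.8 − 0.8)/2 = 0.5 ft; q_1 = 0.76 × 1.35 × 0.5 = 0.5130 ft³/s
w_2 = (3.9 − 0.8)/2 = 1.55 ft; q_2 = 1.50 × 2.59 × 1.55 = 6.022 ft³/s
w_3 = (9.8 − 1.8)/2 = 4 ft; q_3 = 2.07 × 4.60 × 4 = 38.09 ft³/s
w_4 = (9.8 − 3.9)/2 = 2.95 ft; q_4 = 1.02 × 1.13 × 2.95 = 3.400 ft³/s
Q = Σ qᵢ = 48.02 ft³/s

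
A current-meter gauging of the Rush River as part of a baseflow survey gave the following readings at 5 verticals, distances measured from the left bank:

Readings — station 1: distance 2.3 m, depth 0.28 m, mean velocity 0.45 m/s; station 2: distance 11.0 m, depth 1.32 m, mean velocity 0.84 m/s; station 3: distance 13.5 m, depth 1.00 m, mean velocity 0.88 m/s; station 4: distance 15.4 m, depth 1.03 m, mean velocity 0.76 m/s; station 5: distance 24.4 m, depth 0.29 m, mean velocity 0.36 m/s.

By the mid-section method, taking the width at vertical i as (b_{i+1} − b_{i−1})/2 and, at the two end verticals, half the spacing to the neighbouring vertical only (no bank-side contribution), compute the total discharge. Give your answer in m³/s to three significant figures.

13.4 m³/s

w_1 = (11.0 − 2.3)/2 = 4.35 m; q_1 = 0.45 × 0.28 × 4.35 = 0.5481 m³/s
w_2 = (13.5 − 2.3)/2 = 5.6 m; q_2 = 0.84 × 1.32 × 5.6 = 6.209 m³/s
w_3 = (15.4 − 11.0)/2 = 2.2 m; q_3 = 0.88 × 1.00 × 2.2 = 1.936 m³/s
w_4 = (24.4 − 13.5)/2 = 5.45 m; q_4 = 0.76 × 1.03 × 5.45 = 4.266 m³/s
w_5 = (24.4 − 15.4)/2 = 4.5 m; q_5 = 0.36 × 0.29 × 4.5 = 0.4698 m³/s
Q = Σ qᵢ = 13.43 m³/s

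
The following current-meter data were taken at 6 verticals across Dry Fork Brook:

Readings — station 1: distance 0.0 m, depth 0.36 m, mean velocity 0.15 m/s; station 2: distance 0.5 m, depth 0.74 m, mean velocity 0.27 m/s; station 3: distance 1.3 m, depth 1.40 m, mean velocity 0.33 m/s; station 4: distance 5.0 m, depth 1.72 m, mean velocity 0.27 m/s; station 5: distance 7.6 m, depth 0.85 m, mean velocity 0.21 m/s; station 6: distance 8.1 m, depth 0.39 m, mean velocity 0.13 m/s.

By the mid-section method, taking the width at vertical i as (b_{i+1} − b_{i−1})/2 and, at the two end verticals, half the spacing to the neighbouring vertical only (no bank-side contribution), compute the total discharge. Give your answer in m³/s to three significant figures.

w_1 = (0.5 − 0.0)/2 = 0.25 m; q_1 = 0.15 × 0.36 × 0.25 = 0.01350 m³/s
w_2 = (1.3 − 0.0)/2 = 0.65 m; q_2 = 0.27 × 0.74 × 0.65 = 0.1299 m³/s
w_3 = (5.0 − 0.5)/2 = 2.25 m; q_3 = 0.33 × 1.40 × 2.25 = 1.040 m³/s
w_4 = (7.6 − 1.3)/2 = 3.15 m; q_4 = 0.27 × 1.72 × 3.15 = 1.463 m³/s
w_5 = (8.1 − 5.0)/2 = 1.55 m; q_5 = 0.21 × 0.85 × 1.55 = 0.2767 m³/s
w_6 = (8.1 − 7.6)/2 = 0.25 m; q_6 = 0.13 × 0.39 × 0.25 = 0.01268 m³/s
Q = Σ qᵢ = 2.935 m³/s

2.94 m³/s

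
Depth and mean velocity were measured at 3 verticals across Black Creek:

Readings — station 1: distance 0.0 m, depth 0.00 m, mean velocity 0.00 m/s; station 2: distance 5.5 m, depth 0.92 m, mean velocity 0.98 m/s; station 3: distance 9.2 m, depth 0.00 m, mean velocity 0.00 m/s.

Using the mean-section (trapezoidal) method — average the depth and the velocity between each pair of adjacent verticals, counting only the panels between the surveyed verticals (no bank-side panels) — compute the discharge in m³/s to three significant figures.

Panel 1-2: Δb = 5.5 m, d̄ = (0.00+0.92)/2 = 0.46, v̄ = (0.00+0.98)/2 = 0.49 → q = 5.5×0.46×0.49 = 1.240 m³/s
Panel 2-3: Δb = 3.7 m, d̄ = (0.92+0.00)/2 = 0.46, v̄ = (0.98+0.00)/2 = 0.49 → q = 3.7×0.46×0.49 = 0.8340 m³/s
Q = Σ q = 2.074 m³/s

2.07 m³/s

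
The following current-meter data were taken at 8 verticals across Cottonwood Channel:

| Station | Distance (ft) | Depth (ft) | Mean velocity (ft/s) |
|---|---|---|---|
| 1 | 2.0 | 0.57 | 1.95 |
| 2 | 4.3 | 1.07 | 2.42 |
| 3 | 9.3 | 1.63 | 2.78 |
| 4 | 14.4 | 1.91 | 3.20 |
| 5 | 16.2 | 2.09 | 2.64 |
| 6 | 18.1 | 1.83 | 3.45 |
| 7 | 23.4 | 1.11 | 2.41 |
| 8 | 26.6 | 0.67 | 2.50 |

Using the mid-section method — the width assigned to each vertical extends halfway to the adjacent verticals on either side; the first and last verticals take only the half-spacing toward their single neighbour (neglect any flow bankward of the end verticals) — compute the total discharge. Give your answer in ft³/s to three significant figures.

102 ft³/s

w_1 = (4.3 − 2.0)/2 = 1.15 ft; q_1 = 1.95 × 0.57 × 1.15 = 1.278 ft³/s
w_2 = (9.3 − 2.0)/2 = 3.65 ft; q_2 = 2.42 × 1.07 × 3.65 = 9.451 ft³/s
w_3 = (14.4 − 4.3)/2 = 5.05 ft; q_3 = 2.78 × 1.63 × 5.05 = 22.88 ft³/s
w_4 = (16.2 − 9.3)/2 = 3.45 ft; q_4 = 3.20 × 1.91 × 3.45 = 21.09 ft³/s
w_5 = (18.1 − 14.4)/2 = 1.85 ft; q_5 = 2.64 × 2.09 × 1.85 = 10.21 ft³/s
w_6 = (23.4 − 16.2)/2 = 3.6 ft; q_6 = 3.45 × 1.83 × 3.6 = 22.73 ft³/s
w_7 = (26.6 − 18.1)/2 = 4.25 ft; q_7 = 2.41 × 1.11 × 4.25 = 11.37 ft³/s
w_8 = (26.6 − 23.4)/2 = 1.6 ft; q_8 = 2.50 × 0.67 × 1.6 = 2.680 ft³/s
Q = Σ qᵢ = 101.7 ft³/s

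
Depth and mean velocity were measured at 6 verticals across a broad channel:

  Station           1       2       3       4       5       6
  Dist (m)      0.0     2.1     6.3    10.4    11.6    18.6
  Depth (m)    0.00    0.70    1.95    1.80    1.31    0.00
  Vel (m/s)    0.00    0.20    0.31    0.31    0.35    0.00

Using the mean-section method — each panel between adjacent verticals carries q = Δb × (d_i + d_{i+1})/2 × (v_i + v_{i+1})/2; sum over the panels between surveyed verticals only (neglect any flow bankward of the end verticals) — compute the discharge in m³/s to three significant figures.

5.29 m³/s

Panel 1-2: Δb = 2.1 m, d̄ = (0.00+0.70)/2 = 0.35, v̄ = (0.00+0.20)/2 = 0.1 → q = 2.1×0.35×0.1 = 0.07350 m³/s
Panel 2-3: Δb = 4.2 m, d̄ = (0.70+1.95)/2 = 1.325, v̄ = (0.20+0.31)/2 = 0.255 → q = 4.2×1.325×0.255 = 1.419 m³/s
Panel 3-4: Δb = 4.1 m, d̄ = (1.95+1.80)/2 = 1.875, v̄ = (0.31+0.31)/2 = 0.31 → q = 4.1×1.875×0.31 = 2.383 m³/s
Panel 4-5: Δb = 1.2 m, d̄ = (1.80+1.31)/2 = 1.555, v̄ = (0.31+0.35)/2 = 0.33 → q = 1.2×1.555×0.33 = 0.6158 m³/s
Panel 5-6: Δb = 7 m, d̄ = (1.31+0.00)/2 = 0.655, v̄ = (0.35+0.00)/2 = 0.175 → q = 7×0.655×0.175 = 0.8024 m³/s
Q = Σ q = 5.294 m³/s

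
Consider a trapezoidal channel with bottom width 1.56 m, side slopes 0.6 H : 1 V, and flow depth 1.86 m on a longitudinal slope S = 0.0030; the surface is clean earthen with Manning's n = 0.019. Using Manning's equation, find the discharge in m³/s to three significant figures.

12.8 m³/s

A = (b + z·y)·y = (1.56 + 0.6×1.86)×1.86 = 4.977 m²
P = b + 2y√(1+z²) = 1.56 + 2×1.86×√(1+0.6²) = 5.898 m
R = A/P = 4.977/5.898 = 0.8439 m
Q = (1/n)·A·R^(2/3)·S^(1/2) = (1/0.019) × 4.977 × 0.8439^(2/3) × 0.0030^(1/2) = 12.81 m³/s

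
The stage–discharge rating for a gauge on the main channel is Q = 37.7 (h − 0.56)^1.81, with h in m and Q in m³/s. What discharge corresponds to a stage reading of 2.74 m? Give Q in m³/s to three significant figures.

Q = 37.7 × (2.74 − 0.56)^1.81 = 37.7 × 2.18^1.81 = 154.5 m³/s

155 m³/s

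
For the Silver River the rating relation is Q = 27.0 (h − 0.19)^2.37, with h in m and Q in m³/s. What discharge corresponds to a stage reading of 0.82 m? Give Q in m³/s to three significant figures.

9.03 m³/s

Q = 27.0 × (0.82 − 0.19)^2.37 = 27.0 × 0.63^2.37 = 9.032 m³/s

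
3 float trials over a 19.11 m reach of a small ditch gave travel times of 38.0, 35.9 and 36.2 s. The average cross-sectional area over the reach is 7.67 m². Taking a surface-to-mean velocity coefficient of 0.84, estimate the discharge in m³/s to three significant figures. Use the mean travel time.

3.35 m³/s

t̄ = (38.0 + 35.9 + 36.2) / 3 = 36.7 s
v_surface = L / t̄ = 19.11 / 36.7 = 0.5207 m/s
v_mean = 0.84 × 0.5207 = 0.4374 m/s
Q = A × v_mean = 7.67 × 0.4374 = 3.355 m³/s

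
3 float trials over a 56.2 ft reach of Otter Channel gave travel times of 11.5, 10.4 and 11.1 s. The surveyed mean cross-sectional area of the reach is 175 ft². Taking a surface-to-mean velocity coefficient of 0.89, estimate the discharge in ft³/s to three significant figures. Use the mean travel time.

t̄ = (11.5 + 10.4 + 11.1) / 3 = 11 s
v_surface = L / t̄ = 56.2 / 11 = 5.109 ft/s
v_mean = 0.89 × 5.109 = 4.547 ft/s
Q = A × v_mean = 175 × 4.547 = 795.7 ft³/s

796 ft³/s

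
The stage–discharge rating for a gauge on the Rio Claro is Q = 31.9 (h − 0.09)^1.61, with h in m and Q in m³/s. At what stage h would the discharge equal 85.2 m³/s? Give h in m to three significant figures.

h − h₀ = (Q/C)^(1/b) = (85.2/31.9)^(1/1.61) = 1.841 m
h = 0.09 + 1.841 = 1.931 m

1.93 m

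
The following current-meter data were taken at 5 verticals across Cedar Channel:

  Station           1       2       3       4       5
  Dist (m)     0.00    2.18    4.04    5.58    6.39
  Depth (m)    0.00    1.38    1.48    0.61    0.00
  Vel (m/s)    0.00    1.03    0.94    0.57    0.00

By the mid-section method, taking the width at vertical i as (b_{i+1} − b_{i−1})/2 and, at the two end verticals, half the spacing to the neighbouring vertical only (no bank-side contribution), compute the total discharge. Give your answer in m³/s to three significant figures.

w_2 = (4.04 − 0.00)/2 = 2.02 m; q_2 = 1.03 × 1.38 × 2.02 = 2.871 m³/s
w_3 = (5.58 − 2.18)/2 = 1.7 m; q_3 = 0.94 × 1.48 × 1.7 = 2.365 m³/s
w_4 = (6.39 − 4.04)/2 = 1.175 m; q_4 = 0.57 × 0.61 × 1.175 = 0.4085 m³/s
Stations 1, 5 contribute zero (depth or velocity is 0).
Q = Σ qᵢ = 5.645 m³/s

5.64 m³/s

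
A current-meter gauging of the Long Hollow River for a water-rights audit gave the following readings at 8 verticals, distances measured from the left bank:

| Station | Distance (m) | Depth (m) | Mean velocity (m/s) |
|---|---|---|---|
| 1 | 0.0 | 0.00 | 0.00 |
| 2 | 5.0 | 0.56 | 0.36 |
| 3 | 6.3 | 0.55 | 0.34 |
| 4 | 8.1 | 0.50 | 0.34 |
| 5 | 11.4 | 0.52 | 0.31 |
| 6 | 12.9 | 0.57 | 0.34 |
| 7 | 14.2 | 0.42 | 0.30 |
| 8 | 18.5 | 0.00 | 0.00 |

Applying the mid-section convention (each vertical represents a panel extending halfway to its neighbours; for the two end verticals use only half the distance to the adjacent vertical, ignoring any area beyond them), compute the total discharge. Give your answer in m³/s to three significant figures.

w_2 = (6.3 − 0.0)/2 = 3.15 m; q_2 = 0.36 × 0.56 × 3.15 = 0.6350 m³/s
w_3 = (8.1 − 5.0)/2 = 1.55 m; q_3 = 0.34 × 0.55 × 1.55 = 0.2899 m³/s
w_4 = (11.4 − 6.3)/2 = 2.55 m; q_4 = 0.34 × 0.50 × 2.55 = 0.4335 m³/s
w_5 = (12.9 − 8.1)/2 = 2.4 m; q_5 = 0.31 × 0.52 × 2.4 = 0.3869 m³/s
w_6 = (14.2 − 11.4)/2 = 1.4 m; q_6 = 0.34 × 0.57 × 1.4 = 0.2713 m³/s
w_7 = (18.5 − 12.9)/2 = 2.8 m; q_7 = 0.30 × 0.42 × 2.8 = 0.3528 m³/s
Stations 1, 8 contribute zero (depth or velocity is 0).
Q = Σ qᵢ = 2.369 m³/s

2.37 m³/s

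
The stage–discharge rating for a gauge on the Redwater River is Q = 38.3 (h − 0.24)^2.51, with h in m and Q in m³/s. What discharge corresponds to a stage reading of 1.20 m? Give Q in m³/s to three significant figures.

34.6 m³/s

Q = 38.3 × (1.20 − 0.24)^2.51 = 38.3 × 0.96^2.51 = 34.57 m³/s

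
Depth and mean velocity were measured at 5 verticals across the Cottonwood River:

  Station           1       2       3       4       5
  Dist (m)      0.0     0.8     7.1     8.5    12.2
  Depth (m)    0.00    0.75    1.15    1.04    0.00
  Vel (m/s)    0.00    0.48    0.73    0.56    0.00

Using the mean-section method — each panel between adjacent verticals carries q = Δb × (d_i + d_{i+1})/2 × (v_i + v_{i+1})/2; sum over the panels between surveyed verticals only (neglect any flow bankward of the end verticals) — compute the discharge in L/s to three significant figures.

Panel 1-2: Δb = 0.8 m, d̄ = (0.00+0.75)/2 = 0.375, v̄ = (0.00+0.48)/2 = 0.24 → q = 0.8×0.375×0.24 = 0.07200 m³/s
Panel 2-3: Δb = 6.3 m, d̄ = (0.75+1.15)/2 = 0.95, v̄ = (0.48+0.73)/2 = 0.605 → q = 6.3×0.95×0.605 = 3.621 m³/s
Panel 3-4: Δb = 1.4 m, d̄ = (1.15+1.04)/2 = 1.095, v̄ = (0.73+0.56)/2 = 0.645 → q = 1.4×1.095×0.645 = 0.9888 m³/s
Panel 4-5: Δb = 3.7 m, d̄ = (1.04+0.00)/2 = 0.52, v̄ = (0.56+0.00)/2 = 0.28 → q = 3.7×0.52×0.28 = 0.5387 m³/s
Q = Σ q = 5.220 m³/s
= 5.220 × 1000 = 5220 L/s

5220 L/s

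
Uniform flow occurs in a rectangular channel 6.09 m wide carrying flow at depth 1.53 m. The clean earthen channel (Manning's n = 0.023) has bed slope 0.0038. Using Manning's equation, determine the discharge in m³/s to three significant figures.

A = b·y = 6.09 × 1.53 = 9.318 m²
P = b + 2y = 6.09 + 2×1.53 = 9.150 m
R = A/P = 9.318/9.150 = 1.018 m
Q = (1/n)·A·R^(2/3)·S^(1/2) = (1/0.023) × 9.318 × 1.018^(2/3) × 0.0038^(1/2) = 25.28 m³/s

25.3 m³/s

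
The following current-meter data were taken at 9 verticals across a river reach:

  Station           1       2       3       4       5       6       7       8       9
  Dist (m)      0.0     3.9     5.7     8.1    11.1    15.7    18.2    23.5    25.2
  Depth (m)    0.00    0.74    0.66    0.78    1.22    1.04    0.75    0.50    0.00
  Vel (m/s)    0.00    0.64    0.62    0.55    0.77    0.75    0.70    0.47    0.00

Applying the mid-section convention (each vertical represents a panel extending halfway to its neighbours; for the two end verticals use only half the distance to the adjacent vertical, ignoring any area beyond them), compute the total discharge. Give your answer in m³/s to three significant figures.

w_2 = (5.7 − 0.0)/2 = 2.85 m; q_2 = 0.64 × 0.74 × 2.85 = 1.350 m³/s
w_3 = (8.1 − 3.9)/2 = 2.1 m; q_3 = 0.62 × 0.66 × 2.1 = 0.8593 m³/s
w_4 = (11.1 − 5.7)/2 = 2.7 m; q_4 = 0.55 × 0.78 × 2.7 = 1.158 m³/s
w_5 = (15.7 − 8.1)/2 = 3.8 m; q_5 = 0.77 × 1.22 × 3.8 = 3.570 m³/s
w_6 = (18.2 − 11.1)/2 = 3.55 m; q_6 = 0.75 × 1.04 × 3.55 = 2.769 m³/s
w_7 = (23.5 − 15.7)/2 = 3.9 m; q_7 = 0.70 × 0.75 × 3.9 = 2.048 m³/s
w_8 = (25.2 − 18.2)/2 = 3.5 m; q_8 = 0.47 × 0.50 × 3.5 = 0.8225 m³/s
Stations 1, 9 contribute zero (depth or velocity is 0).
Q = Σ qᵢ = 12.58 m³/s

12.6 m³/s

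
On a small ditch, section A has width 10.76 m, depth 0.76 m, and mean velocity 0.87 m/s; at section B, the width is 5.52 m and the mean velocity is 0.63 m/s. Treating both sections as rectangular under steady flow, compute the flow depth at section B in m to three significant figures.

2.05 m

Q = A₁V₁ = (10.76×0.76) × 0.87 = 7.115 m³/s
d₂ = Q/(b₂ V₂) = 7.115/(5.52×0.63) = 2.046 m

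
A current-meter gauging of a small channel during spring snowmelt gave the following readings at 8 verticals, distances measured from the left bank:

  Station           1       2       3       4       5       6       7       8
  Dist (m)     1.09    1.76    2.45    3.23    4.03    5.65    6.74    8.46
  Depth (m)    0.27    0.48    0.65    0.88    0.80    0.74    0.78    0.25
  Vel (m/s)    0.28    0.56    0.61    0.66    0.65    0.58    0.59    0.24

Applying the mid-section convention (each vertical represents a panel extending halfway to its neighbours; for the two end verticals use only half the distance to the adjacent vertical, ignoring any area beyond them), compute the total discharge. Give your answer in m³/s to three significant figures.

2.87 m³/s

w_1 = (1.76 − 1.09)/2 = 0.335 m; q_1 = 0.28 × 0.27 × 0.335 = 0.02533 m³/s
w_2 = (2.45 − 1.09)/2 = 0.68 m; q_2 = 0.56 × 0.48 × 0.68 = 0.1828 m³/s
w_3 = (3.23 − 1.76)/2 = 0.735 m; q_3 = 0.61 × 0.65 × 0.735 = 0.2914 m³/s
w_4 = (4.03 − 2.45)/2 = 0.79 m; q_4 = 0.66 × 0.88 × 0.79 = 0.4588 m³/s
w_5 = (5.65 − 3.23)/2 = 1.21 m; q_5 = 0.65 × 0.80 × 1.21 = 0.6292 m³/s
w_6 = (6.74 − 4.03)/2 = 1.355 m; q_6 = 0.58 × 0.74 × 1.355 = 0.5816 m³/s
w_7 = (8.46 − 5.65)/2 = 1.405 m; q_7 = 0.59 × 0.78 × 1.405 = 0.6466 m³/s
w_8 = (8.46 − 6.74)/2 = 0.86 m; q_8 = 0.24 × 0.25 × 0.86 = 0.05160 m³/s
Q = Σ qᵢ = 2.867 m³/s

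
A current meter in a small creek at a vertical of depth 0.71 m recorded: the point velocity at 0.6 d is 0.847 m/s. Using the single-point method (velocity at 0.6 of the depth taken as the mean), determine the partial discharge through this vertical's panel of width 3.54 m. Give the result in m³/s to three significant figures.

v̄ = v₀.₆ = 0.847 m/s
q = v̄ × d × w = 0.8470 × 0.71 × 3.54 = 2.129 m³/s

2.13 m³/s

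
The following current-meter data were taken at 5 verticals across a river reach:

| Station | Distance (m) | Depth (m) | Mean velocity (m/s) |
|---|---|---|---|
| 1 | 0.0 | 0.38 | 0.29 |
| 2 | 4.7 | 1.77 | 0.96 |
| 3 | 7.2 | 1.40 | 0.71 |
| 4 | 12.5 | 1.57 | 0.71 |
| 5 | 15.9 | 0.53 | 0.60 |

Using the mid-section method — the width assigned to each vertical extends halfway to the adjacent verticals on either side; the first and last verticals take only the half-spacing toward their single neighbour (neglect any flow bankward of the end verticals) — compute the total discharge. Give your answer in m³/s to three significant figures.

15.6 m³/s

w_1 = (4.7 − 0.0)/2 = 2.35 m; q_1 = 0.29 × 0.38 × 2.35 = 0.2590 m³/s
w_2 = (7.2 − 0.0)/2 = 3.6 m; q_2 = 0.96 × 1.77 × 3.6 = 6.117 m³/s
w_3 = (12.5 − 4.7)/2 = 3.9 m; q_3 = 0.71 × 1.40 × 3.9 = 3.877 m³/s
w_4 = (15.9 − 7.2)/2 = 4.35 m; q_4 = 0.71 × 1.57 × 4.35 = 4.849 m³/s
w_5 = (15.9 − 12.5)/2 = 1.7 m; q_5 = 0.60 × 0.53 × 1.7 = 0.5406 m³/s
Q = Σ qᵢ = 15.64 m³/s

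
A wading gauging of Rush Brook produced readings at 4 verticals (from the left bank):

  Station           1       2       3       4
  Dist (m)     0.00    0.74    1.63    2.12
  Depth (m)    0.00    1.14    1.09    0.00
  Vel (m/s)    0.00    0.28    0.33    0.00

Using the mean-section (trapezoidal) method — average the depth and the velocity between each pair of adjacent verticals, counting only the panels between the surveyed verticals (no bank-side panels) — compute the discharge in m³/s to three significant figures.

Panel 1-2: Δb = 0.74 m, d̄ = (0.00+1.14)/2 = 0.57, v̄ = (0.00+0.28)/2 = 0.14 → q = 0.74×0.57×0.14 = 0.05905 m³/s
Panel 2-3: Δb = 0.89 m, d̄ = (1.14+1.09)/2 = 1.115, v̄ = (0.28+0.33)/2 = 0.305 → q = 0.89×1.115×0.305 = 0.3027 m³/s
Panel 3-4: Δb = 0.49 m, d̄ = (1.09+0.00)/2 = 0.545, v̄ = (0.33+0.00)/2 = 0.165 → q = 0.49×0.545×0.165 = 0.04406 m³/s
Q = Σ q = 0.4058 m³/s

0.406 m³/s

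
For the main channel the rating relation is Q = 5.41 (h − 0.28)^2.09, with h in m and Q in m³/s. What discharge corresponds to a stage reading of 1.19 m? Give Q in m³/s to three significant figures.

4.44 m³/s

Q = 5.41 × (1.19 − 0.28)^2.09 = 5.41 × 0.91^2.09 = 4.442 m³/s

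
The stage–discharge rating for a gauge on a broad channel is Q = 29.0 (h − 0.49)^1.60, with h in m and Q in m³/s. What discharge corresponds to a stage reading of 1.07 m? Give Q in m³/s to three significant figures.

12.1 m³/s

Q = 29.0 × (1.07 − 0.49)^1.60 = 29.0 × 0.58^1.60 = 12.13 m³/s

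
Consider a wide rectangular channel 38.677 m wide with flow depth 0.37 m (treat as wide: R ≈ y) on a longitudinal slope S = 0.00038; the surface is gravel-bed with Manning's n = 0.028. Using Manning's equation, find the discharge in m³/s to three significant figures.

5.13 m³/s

A = b·y = 38.677 × 0.37 = 14.31 m²
Wide channel: R ≈ y = 0.37 m
Q = (1/n)·A·R^(2/3)·S^(1/2) = (1/0.028) × 14.31 × 0.3700^(2/3) × 0.00038^(1/2) = 5.135 m³/s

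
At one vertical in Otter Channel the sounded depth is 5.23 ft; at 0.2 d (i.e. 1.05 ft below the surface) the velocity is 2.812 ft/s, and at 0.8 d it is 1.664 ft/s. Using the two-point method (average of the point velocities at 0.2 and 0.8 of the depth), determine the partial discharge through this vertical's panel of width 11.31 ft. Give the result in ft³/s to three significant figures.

132 ft³/s

v̄ = (2.812 + 1.664) / 2 = 2.238 ft/s
q = v̄ × d × w = 2.238 × 5.23 × 11.31 = 132.4 ft³/s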